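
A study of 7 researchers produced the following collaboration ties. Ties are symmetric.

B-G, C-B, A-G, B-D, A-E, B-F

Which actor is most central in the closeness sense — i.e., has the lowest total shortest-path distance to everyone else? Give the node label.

B

Farness (sum of distances to all others) for each node — A:13, B:9, C:14, D:14, E:18, F:14, G:10.
The smallest farness is 9, for B, so B has the highest closeness.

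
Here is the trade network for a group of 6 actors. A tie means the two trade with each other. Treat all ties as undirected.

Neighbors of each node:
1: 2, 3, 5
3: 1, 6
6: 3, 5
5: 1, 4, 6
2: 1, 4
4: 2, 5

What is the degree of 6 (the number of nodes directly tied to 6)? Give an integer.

2

6 is directly tied to 3 and 5. That is 2 neighbors, so the degree of 6 is 2.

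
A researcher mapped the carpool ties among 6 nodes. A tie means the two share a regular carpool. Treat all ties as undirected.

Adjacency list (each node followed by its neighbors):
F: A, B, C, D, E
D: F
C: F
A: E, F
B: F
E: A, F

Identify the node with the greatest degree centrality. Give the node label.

F

Degrees — A:2, B:1, C:1, D:1, E:2, F:5.
The maximum is 5, attained only by F.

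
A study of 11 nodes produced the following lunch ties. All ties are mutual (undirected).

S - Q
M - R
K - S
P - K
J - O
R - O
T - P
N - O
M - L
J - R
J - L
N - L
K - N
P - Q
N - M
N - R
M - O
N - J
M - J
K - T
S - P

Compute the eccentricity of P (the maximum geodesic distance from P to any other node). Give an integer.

Distances from P: J:3, K:1, L:3, M:3, N:2, O:3, Q:1, R:3, S:1, T:1.
The largest is 3 (to L, J, M, R, and O), so the eccentricity of P is 3.

3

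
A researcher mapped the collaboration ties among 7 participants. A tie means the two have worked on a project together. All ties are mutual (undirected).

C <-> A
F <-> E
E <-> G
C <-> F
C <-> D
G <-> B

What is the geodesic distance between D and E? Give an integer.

3

One shortest route is D – C – F – E, which uses 3 edges, and at distance 2 from D we only reach {A, F}, which does not include E. So d(D,E) = 3.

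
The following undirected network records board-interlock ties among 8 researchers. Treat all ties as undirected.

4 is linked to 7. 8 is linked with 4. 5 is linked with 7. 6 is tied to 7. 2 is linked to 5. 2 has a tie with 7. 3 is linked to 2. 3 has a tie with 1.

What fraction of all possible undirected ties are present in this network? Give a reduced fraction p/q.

There are 8 edges and 8 nodes, so the maximum possible is C(8,2) = 28.
Density = 8/28 = 2/7.

2/7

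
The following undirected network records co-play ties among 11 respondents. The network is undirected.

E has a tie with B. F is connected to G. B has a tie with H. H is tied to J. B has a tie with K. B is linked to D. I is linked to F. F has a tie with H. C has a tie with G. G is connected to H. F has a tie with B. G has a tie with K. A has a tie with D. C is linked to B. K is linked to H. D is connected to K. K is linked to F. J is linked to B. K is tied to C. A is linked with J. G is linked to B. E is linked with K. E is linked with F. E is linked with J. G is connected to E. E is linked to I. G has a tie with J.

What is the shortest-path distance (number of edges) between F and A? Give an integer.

3

One shortest route is F – E – J – A, which uses 3 edges, and at distance 2 from F we only reach {C, D, J}, which does not include A. So d(F,A) = 3.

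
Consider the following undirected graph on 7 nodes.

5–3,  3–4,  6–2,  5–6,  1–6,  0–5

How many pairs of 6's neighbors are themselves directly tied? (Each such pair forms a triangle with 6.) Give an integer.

0

6's neighbors are 1, 2, and 5, but none of them are tied to each other, so no triangle contains 6.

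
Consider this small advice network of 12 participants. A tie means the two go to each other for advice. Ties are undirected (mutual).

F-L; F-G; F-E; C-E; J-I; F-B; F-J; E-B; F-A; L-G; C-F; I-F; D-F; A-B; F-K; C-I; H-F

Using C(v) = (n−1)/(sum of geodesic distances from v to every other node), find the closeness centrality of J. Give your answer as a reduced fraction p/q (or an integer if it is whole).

11/20

Distances from J: A:2, B:2, C:2, D:2, E:2, F:1, G:2, H:2, I:1, K:2, L:2. Sum = 20.
n = 12, so closeness = 11/20.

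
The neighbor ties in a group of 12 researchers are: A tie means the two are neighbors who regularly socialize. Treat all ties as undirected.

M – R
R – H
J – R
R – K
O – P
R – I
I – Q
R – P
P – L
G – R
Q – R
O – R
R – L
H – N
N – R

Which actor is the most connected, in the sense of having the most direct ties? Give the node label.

R

Degrees — G:1, H:2, I:2, J:1, K:1, L:2, M:1, N:2, O:2, P:3, Q:2, R:11.
The maximum is 11, attained only by R.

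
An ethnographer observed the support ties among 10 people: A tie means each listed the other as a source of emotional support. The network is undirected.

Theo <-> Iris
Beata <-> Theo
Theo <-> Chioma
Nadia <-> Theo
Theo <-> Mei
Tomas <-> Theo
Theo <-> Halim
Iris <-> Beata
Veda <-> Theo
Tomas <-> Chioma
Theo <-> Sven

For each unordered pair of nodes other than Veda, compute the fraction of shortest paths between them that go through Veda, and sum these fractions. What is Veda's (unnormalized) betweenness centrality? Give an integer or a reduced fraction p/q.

No shortest path between any pair of other nodes passes through Veda.
Summing the contributions gives betweenness(Veda) = 0.

0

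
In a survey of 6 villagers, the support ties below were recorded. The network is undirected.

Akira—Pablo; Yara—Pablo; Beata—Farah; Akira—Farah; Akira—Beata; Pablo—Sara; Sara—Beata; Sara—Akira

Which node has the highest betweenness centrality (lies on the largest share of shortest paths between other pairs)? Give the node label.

Pablo

Unnormalized betweenness of each node: Akira:7/2, Beata:1/2, Farah:0, Pablo:4, Sara:1, Yara:0.
Pablo has the largest value, 4, making it the main broker — the node through which the most shortest paths run.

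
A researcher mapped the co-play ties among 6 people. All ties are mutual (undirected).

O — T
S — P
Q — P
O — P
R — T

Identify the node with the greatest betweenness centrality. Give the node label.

P

Unnormalized betweenness of each node: O:6, P:7, Q:0, R:0, S:0, T:4.
P has the largest value, 7, making it the main broker — the node through which the most shortest paths run.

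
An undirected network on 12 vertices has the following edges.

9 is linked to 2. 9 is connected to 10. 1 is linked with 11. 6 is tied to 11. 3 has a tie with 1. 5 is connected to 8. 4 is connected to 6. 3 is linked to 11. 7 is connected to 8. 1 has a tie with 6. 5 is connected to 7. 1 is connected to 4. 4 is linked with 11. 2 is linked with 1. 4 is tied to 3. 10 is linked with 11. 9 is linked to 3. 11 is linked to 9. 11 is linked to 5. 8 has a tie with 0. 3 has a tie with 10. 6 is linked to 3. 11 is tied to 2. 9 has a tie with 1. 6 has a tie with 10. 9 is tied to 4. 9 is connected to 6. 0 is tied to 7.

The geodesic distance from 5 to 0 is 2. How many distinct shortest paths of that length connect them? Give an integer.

2

The shortest distance is 2. The length-2 paths are: 5–7–0; 5–8–0.
That gives 2 distinct shortest paths.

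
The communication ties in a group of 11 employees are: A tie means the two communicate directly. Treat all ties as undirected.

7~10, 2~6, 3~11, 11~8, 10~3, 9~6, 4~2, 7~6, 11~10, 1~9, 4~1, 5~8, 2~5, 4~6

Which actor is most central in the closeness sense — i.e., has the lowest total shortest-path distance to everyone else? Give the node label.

6

Farness (sum of distances to all others) for each node — 1:30, 2:21, 3:29, 4:23, 5:23, 6:19, 7:21, 8:25, 9:26, 10:23, 11:26.
The smallest farness is 19, for 6, so 6 has the highest closeness.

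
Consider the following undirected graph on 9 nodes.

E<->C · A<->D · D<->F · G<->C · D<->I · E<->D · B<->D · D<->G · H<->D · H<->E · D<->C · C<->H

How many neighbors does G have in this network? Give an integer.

G is directly tied to C and D. That is 2 neighbors, so the degree of G is 2.

2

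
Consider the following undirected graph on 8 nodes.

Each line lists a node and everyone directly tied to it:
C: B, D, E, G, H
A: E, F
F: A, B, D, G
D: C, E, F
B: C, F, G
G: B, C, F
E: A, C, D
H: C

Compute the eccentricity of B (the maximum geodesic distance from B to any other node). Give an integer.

Distances from B: A:2, C:1, D:2, E:2, F:1, G:1, H:2.
The largest is 2 (to A, D, E, and H), so the eccentricity of B is 2.

2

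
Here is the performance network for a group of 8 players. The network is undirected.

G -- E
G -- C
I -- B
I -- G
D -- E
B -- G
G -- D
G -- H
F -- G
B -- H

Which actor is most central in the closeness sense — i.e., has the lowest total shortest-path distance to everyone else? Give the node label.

G

Farness (sum of distances to all others) for each node — B:11, C:13, D:12, E:12, F:13, G:7, H:12, I:12.
The smallest farness is 7, for G, so G has the highest closeness.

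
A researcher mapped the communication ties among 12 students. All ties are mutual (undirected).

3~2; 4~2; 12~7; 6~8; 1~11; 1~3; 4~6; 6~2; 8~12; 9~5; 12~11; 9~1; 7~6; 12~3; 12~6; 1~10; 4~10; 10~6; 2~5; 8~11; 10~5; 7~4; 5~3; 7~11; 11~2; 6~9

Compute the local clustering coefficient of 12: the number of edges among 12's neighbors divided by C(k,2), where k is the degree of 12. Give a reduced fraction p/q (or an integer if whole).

2/5

12's neighbors: 3, 6, 7, 8, and 11 (k = 5).
Possible neighbor pairs: C(5,2) = 10. Edges among them: 6–7, 6–8, 7–11, 8–11 → e = 4.
Clustering(12) = 4/10 = 2/5.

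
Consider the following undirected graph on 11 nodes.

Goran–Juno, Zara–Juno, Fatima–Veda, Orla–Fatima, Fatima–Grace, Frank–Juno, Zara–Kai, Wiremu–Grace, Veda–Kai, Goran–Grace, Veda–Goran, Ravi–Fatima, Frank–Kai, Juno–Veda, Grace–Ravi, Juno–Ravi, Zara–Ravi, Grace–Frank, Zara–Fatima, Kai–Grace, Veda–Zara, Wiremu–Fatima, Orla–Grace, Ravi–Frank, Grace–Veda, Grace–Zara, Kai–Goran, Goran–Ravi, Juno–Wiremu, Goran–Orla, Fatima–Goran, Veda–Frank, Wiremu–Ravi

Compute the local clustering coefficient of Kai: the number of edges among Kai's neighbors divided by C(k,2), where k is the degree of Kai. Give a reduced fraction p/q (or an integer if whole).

Kai's neighbors: Frank, Goran, Grace, Veda, and Zara (k = 5).
Possible neighbor pairs: C(5,2) = 10. Edges among them: Frank–Grace, Frank–Veda, Goran–Grace, Goran–Veda, Grace–Veda, Grace–Zara, Veda–Zara → e = 7.
Clustering(Kai) = 7/10.

7/10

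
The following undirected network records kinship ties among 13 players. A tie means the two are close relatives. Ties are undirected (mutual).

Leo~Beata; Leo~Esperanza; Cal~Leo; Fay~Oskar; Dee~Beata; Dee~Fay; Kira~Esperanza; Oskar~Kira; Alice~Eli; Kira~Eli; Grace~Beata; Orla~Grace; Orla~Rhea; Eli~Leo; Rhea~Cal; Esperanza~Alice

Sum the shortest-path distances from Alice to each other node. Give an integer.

36

Distances from Alice: Beata:3, Cal:3, Dee:4, Eli:1, Esperanza:1, Fay:4, Grace:4, Kira:2, Leo:2, Orla:5, Oskar:3, Rhea:4.
Sum = 3 + 3 + 4 + 1 + 1 + 4 + 4 + 2 + 2 + 5 + 3 + 4 = 36.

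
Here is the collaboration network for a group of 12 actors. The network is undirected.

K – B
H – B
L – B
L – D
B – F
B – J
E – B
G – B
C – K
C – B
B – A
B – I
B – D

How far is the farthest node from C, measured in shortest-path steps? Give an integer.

2

Distances from C: A:2, B:1, D:2, E:2, F:2, G:2, H:2, I:2, J:2, K:1, L:2.
The largest is 2 (to I, F, J, A, G, L, D, H, and E), so the eccentricity of C is 2.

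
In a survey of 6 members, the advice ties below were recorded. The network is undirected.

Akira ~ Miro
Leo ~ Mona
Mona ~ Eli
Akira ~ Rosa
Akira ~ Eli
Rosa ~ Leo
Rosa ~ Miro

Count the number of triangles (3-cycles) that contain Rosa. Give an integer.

Rosa's neighbors: Akira, Leo, and Miro.
Neighbor pairs that are themselves tied: Rosa–Akira–Miro. Each forms one triangle with Rosa, for 1 in total.

1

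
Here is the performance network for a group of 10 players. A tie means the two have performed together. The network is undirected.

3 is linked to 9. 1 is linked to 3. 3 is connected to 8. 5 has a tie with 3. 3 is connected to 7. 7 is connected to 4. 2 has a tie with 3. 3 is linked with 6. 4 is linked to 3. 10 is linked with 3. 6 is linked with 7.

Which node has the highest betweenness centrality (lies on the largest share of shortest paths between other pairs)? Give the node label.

Unnormalized betweenness of each node: 1:0, 2:0, 3:67/2, 4:0, 5:0, 6:0, 7:1/2, 8:0, 9:0, 10:0.
3 has the largest value, 67/2, making it the main broker — the node through which the most shortest paths run.

3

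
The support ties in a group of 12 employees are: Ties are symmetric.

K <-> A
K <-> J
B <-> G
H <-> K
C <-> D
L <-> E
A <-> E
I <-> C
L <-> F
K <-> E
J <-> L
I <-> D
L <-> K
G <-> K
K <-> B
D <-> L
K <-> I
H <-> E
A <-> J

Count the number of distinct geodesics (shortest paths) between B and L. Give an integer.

The shortest distance is 2, and the only length-2 path is B–K–L. So there is exactly 1 shortest path.

1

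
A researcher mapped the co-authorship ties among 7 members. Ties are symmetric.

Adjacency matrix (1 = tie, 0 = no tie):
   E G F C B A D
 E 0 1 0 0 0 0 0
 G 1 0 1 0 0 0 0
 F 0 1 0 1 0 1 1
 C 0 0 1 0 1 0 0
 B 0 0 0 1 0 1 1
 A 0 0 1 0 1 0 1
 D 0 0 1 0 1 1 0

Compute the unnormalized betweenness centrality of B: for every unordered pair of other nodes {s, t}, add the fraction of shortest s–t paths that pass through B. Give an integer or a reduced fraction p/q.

1

Pairs whose geodesics pass through B — C–A: 1/2; C–D: 1/2.
All other pairs contribute 0.
Summing the contributions gives betweenness(B) = 1.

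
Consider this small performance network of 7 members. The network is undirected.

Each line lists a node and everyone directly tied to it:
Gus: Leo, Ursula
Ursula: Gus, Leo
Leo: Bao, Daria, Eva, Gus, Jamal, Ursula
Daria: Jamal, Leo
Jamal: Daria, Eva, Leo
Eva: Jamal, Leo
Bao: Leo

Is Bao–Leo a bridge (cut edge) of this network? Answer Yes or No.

Yes

Without the Bao–Leo edge there is no alternate route between Bao and Leo, so the network disconnects. It is a bridge.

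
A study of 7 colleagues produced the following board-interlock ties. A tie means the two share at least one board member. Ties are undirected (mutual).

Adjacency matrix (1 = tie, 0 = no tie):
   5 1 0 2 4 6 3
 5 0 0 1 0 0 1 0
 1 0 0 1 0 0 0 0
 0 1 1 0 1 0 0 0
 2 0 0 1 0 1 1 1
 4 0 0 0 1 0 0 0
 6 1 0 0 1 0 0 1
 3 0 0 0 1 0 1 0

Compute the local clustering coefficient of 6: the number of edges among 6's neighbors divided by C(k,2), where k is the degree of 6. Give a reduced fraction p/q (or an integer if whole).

1/3

6's neighbors: 2, 3, and 5 (k = 3).
Possible neighbor pairs: C(3,2) = 3. Edges among them: 2–3 → e = 1.
Clustering(6) = 1/3.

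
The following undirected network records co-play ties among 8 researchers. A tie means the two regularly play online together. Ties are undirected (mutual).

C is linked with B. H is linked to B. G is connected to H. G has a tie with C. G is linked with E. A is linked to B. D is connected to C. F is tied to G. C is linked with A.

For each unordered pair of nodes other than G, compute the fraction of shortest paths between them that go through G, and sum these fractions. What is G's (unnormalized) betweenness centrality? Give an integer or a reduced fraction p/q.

12

Pairs whose geodesics pass through G — E–D: 1; E–B: 2/2; E–H: 1; E–A: 1; E–F: 1; E–C: 1; D–H: 1/2; D–F: 1; B–F: 2/2; H–F: 1; H–C: 1/2; A–F: 1; F–C: 1.
All other pairs contribute 0.
Summing the contributions gives betweenness(G) = 12.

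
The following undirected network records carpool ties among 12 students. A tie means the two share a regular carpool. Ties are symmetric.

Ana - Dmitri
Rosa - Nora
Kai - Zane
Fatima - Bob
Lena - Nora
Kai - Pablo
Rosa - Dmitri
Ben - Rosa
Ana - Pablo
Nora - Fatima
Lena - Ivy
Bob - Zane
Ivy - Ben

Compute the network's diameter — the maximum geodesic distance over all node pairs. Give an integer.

6

Eccentricity of each node (its greatest distance to any other): Ana:4, Ben:5, Bob:4, Dmitri:4, Fatima:4, Ivy:6, Kai:6, Lena:5, Nora:4, Pablo:5, Rosa:4, Zane:5.
The maximum eccentricity is 6, realized for instance by the pair Kai–Ivy via Kai – Zane – Bob – Fatima – Nora – Lena – Ivy. So the diameter is 6.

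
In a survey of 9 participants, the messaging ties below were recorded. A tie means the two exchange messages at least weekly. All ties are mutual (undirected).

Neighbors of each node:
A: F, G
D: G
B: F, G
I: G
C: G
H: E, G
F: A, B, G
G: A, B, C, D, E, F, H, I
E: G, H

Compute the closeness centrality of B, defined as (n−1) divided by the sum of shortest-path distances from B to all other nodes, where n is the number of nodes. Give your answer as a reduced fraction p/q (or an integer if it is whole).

Distances from B: A:2, C:2, D:2, E:2, F:1, G:1, H:2, I:2. Sum = 14.
n = 9, so closeness = 8/14 = 4/7.

4/7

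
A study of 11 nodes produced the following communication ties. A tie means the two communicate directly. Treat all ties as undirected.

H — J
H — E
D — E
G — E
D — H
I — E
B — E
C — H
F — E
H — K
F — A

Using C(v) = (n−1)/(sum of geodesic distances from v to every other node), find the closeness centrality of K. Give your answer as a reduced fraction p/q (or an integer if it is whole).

Distances from K: A:4, B:3, C:2, D:2, E:2, F:3, G:3, H:1, I:3, J:2. Sum = 25.
n = 11, so closeness = 10/25 = 2/5.

2/5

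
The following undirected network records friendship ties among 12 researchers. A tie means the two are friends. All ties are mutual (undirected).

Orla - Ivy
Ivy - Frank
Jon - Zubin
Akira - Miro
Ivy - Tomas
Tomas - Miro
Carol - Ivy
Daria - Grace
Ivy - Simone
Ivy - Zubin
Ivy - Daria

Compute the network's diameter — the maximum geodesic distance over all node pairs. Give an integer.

Eccentricity of each node (its greatest distance to any other): Akira:5, Carol:4, Daria:4, Frank:4, Grace:5, Ivy:3, Jon:5, Miro:4, Orla:4, Simone:4, Tomas:3, Zubin:4.
The maximum eccentricity is 5, realized for instance by the pair Grace–Akira via Grace – Daria – Ivy – Tomas – Miro – Akira. So the diameter is 5.

5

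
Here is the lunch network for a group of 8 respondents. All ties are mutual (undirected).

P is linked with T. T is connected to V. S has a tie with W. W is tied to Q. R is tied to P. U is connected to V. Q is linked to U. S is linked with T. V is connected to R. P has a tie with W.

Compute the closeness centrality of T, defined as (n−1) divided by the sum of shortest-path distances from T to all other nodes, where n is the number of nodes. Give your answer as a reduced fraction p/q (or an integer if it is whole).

Distances from T: P:1, Q:3, R:2, S:1, U:2, V:1, W:2. Sum = 12.
n = 8, so closeness = 7/12.

7/12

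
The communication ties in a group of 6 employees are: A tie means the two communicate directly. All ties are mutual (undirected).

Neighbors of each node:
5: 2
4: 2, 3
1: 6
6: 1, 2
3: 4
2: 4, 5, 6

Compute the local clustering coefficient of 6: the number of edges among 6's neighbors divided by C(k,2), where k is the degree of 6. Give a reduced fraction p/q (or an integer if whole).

6's neighbors: 1 and 2 (k = 2).
Possible neighbor pairs: C(2,2) = 1. Edges among them: none → e = 0.
Clustering(6) = 0/1.

0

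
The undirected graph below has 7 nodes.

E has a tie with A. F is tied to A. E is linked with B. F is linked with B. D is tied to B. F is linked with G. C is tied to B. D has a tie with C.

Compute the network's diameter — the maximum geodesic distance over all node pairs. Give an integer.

3

Eccentricity of each node (its greatest distance to any other): A:3, B:2, C:3, D:3, E:3, F:2, G:3.
The maximum eccentricity is 3, realized for instance by the pair D–A via D – B – E – A. So the diameter is 3.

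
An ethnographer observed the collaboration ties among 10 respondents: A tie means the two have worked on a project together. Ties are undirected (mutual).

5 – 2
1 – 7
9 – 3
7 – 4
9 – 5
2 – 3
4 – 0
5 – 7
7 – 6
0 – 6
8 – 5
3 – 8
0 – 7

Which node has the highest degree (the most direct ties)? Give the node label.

7

Degrees — 0:3, 1:1, 2:2, 3:3, 4:2, 5:4, 6:2, 7:5, 8:2, 9:2.
The maximum is 5, attained only by 7.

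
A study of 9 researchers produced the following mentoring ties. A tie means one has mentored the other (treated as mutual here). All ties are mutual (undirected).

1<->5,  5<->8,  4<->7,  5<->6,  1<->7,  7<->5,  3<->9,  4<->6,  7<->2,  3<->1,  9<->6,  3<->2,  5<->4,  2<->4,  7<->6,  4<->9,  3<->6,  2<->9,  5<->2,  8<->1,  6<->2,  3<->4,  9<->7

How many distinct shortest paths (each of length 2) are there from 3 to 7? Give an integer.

5

The shortest distance is 2. The length-2 paths are: 3–1–7; 3–6–7; 3–4–7; 3–2–7; 3–9–7.
That gives 5 distinct shortest paths.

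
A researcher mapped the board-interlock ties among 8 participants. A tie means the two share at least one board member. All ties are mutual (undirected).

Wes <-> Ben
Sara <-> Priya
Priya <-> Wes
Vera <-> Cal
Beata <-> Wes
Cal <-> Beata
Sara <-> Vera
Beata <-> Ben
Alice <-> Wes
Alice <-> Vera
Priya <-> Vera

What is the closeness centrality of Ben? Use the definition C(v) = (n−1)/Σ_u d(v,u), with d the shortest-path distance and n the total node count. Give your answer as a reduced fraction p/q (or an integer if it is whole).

Distances from Ben: Alice:2, Beata:1, Cal:2, Priya:2, Sara:3, Vera:3, Wes:1. Sum = 14.
n = 8, so closeness = 7/14 = 1/2.

1/2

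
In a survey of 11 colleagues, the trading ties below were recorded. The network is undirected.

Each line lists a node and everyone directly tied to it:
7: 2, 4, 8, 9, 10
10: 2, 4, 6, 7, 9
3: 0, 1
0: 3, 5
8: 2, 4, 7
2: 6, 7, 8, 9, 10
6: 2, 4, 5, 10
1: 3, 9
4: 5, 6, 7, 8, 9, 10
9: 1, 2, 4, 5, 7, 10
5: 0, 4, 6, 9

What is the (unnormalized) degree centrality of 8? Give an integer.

3

8 is directly tied to 2, 4, and 7. That is 3 neighbors, so the degree of 8 is 3.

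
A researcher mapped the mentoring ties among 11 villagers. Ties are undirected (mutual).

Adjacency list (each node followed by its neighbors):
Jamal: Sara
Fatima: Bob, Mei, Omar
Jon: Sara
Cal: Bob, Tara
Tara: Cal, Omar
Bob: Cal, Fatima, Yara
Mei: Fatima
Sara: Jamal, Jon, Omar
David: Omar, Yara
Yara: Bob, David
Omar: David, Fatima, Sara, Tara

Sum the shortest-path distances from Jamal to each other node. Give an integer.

30

Distances from Jamal: Bob:4, Cal:4, David:3, Fatima:3, Jon:2, Mei:4, Omar:2, Sara:1, Tara:3, Yara:4.
Sum = 4 + 4 + 3 + 3 + 2 + 4 + 2 + 1 + 3 + 4 = 30.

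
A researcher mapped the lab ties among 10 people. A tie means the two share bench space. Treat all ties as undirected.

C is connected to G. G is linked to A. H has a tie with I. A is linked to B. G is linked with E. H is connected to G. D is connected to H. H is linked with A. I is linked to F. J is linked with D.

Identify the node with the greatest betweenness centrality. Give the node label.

Unnormalized betweenness of each node: A:8, B:0, C:0, D:8, E:0, F:0, G:15, H:24, I:8, J:0.
H has the largest value, 24, making it the main broker — the node through which the most shortest paths run.

H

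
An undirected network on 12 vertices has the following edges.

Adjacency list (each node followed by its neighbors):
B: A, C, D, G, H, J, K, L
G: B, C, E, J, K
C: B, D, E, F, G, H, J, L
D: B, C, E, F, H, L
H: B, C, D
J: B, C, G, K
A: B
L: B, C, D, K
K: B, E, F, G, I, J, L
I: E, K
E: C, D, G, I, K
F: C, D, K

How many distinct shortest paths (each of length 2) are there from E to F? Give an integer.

3

The shortest distance is 2. The length-2 paths are: E–D–F; E–K–F; E–C–F.
That gives 3 distinct shortest paths.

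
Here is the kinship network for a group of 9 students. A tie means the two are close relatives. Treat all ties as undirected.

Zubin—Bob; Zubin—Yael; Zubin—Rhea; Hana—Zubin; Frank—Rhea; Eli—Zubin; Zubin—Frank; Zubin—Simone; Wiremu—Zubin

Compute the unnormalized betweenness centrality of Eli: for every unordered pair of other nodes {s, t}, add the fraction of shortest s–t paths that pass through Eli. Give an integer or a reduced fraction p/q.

No shortest path between any pair of other nodes passes through Eli.
Summing the contributions gives betweenness(Eli) = 0.

0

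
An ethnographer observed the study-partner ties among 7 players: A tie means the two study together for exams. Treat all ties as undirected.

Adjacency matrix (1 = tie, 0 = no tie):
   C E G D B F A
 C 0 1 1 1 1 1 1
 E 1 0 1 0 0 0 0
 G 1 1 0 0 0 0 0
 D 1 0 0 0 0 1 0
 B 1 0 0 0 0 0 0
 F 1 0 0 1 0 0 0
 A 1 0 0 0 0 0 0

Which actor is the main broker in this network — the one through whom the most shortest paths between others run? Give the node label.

C

Unnormalized betweenness of each node: A:0, B:0, C:13, D:0, E:0, F:0, G:0.
C has the largest value, 13, making it the main broker — the node through which the most shortest paths run.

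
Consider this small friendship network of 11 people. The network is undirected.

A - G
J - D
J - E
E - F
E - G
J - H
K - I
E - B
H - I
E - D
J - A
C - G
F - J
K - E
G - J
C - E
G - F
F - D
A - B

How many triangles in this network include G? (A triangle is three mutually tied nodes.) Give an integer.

G's neighbors: A, C, E, F, and J.
Neighbor pairs that are themselves tied: G–A–J; G–C–E; G–E–F; G–E–J; G–F–J. Each forms one triangle with G, for 5 in total.

5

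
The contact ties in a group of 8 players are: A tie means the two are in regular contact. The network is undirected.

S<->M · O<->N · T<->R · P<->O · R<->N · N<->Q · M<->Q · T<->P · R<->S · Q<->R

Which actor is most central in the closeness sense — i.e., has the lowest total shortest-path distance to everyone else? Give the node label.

R

Farness (sum of distances to all others) for each node — M:16, N:11, O:14, P:16, Q:12, R:10, S:14, T:13.
The smallest farness is 10, for R, so R has the highest closeness.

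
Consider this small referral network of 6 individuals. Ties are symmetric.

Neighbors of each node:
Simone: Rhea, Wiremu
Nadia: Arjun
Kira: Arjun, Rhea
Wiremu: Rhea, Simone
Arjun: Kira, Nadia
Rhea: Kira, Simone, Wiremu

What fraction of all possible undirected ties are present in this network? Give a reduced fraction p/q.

There are 6 edges and 6 nodes, so the maximum possible is C(6,2) = 15.
Density = 6/15 = 2/5.

2/5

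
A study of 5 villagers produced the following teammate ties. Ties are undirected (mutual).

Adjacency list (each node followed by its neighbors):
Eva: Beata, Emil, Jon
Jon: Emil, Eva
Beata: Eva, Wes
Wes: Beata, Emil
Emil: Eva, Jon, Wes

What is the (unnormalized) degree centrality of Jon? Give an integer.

2

Jon is directly tied to Emil and Eva. That is 2 neighbors, so the degree of Jon is 2.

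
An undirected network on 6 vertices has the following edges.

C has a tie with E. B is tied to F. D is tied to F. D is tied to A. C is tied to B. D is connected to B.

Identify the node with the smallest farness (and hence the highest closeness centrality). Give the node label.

B

Farness (sum of distances to all others) for each node — A:12, B:7, C:9, D:8, E:13, F:9.
The smallest farness is 7, for B, so B has the highest closeness.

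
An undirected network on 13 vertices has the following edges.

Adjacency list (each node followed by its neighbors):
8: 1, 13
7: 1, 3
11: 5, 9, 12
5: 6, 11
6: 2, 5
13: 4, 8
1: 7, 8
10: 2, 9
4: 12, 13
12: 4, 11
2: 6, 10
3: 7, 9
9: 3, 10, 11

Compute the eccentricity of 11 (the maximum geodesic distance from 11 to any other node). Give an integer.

Distances from 11: 1:4, 2:3, 3:2, 4:2, 5:1, 6:2, 7:3, 8:4, 9:1, 10:2, 12:1, 13:3.
The largest is 4 (to 8 and 1), so the eccentricity of 11 is 4.

4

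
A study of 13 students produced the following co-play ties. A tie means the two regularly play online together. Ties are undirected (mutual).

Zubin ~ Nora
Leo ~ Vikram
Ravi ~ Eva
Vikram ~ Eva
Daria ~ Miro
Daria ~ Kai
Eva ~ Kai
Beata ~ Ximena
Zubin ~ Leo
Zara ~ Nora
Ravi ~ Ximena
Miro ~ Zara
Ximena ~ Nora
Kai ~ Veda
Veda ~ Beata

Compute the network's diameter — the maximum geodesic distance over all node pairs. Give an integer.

Eccentricity of each node (its greatest distance to any other): Beata:4, Daria:4, Eva:4, Kai:4, Leo:4, Miro:4, Nora:4, Ravi:4, Veda:4, Vikram:4, Ximena:4, Zara:4, Zubin:4.
The maximum eccentricity is 4, realized for instance by the pair Eva–Zara via Eva – Ravi – Ximena – Nora – Zara. So the diameter is 4.

4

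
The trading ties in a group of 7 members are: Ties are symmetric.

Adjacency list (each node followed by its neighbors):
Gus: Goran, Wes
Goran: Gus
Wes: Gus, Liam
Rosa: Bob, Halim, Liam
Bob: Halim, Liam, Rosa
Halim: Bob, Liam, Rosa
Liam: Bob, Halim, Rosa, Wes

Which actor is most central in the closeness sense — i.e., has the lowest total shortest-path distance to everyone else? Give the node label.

Farness (sum of distances to all others) for each node — Bob:12, Goran:18, Gus:13, Halim:12, Liam:9, Rosa:12, Wes:10.
The smallest farness is 9, for Liam, so Liam has the highest closeness.

Liam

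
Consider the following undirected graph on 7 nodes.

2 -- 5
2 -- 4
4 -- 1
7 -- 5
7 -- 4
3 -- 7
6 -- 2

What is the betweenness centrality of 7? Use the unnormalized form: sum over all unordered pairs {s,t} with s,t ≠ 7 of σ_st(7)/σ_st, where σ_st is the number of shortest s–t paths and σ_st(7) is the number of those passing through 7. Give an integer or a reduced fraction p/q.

6

Pairs whose geodesics pass through 7 — 3–1: 1; 3–6: 2/2; 3–5: 1; 3–2: 2/2; 3–4: 1; 1–5: 1/2; 5–4: 1/2.
All other pairs contribute 0.
Summing the contributions gives betweenness(7) = 6.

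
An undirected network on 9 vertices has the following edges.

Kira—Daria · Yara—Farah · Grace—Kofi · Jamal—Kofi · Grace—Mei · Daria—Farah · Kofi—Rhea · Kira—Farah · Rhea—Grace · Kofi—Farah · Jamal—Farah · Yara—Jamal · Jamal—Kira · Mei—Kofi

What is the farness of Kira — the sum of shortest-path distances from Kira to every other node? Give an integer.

16

Distances from Kira: Daria:1, Farah:1, Grace:3, Jamal:1, Kofi:2, Mei:3, Rhea:3, Yara:2.
Sum = 1 + 1 + 3 + 1 + 2 + 3 + 3 + 2 = 16.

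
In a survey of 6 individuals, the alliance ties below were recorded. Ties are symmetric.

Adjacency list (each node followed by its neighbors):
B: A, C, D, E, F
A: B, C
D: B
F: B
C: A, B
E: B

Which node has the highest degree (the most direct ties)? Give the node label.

Degrees — A:2, B:5, C:2, D:1, E:1, F:1.
The maximum is 5, attained only by B.

B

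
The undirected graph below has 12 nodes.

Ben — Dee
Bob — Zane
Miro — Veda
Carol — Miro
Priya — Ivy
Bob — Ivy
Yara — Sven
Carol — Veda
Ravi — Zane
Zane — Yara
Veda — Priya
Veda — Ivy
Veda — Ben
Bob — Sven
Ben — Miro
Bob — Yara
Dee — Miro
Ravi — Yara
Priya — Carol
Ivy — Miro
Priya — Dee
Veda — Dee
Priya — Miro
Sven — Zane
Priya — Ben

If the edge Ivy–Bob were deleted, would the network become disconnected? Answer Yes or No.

Yes

Without the Ivy–Bob edge there is no alternate route between Ivy and Bob, so the network disconnects. It is a bridge.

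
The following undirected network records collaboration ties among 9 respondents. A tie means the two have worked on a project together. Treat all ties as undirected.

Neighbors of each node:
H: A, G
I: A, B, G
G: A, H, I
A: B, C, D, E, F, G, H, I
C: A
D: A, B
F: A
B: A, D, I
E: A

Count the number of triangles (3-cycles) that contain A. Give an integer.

4

A's neighbors: B, C, D, E, F, G, H, and I.
Neighbor pairs that are themselves tied: A–B–D; A–B–I; A–G–H; A–G–I. Each forms one triangle with A, for 4 in total.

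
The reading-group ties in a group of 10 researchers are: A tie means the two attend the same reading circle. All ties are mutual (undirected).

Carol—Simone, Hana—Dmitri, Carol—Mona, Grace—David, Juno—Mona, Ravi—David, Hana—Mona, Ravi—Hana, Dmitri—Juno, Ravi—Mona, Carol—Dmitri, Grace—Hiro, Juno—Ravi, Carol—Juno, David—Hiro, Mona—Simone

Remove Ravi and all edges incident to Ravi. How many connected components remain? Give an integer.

Without Ravi, the remaining ties split the others into: {Carol, Dmitri, Hana, Juno, Mona, Simone}; {David, Grace, Hiro}.
That's 2 separate components.

2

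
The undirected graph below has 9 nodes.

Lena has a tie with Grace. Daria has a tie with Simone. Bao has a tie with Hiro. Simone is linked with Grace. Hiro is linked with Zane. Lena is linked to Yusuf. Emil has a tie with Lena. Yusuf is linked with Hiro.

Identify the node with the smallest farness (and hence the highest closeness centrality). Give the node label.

Lena

Farness (sum of distances to all others) for each node — Bao:27, Daria:31, Emil:23, Grace:19, Hiro:20, Lena:16, Simone:24, Yusuf:17, Zane:27.
The smallest farness is 16, for Lena, so Lena has the highest closeness.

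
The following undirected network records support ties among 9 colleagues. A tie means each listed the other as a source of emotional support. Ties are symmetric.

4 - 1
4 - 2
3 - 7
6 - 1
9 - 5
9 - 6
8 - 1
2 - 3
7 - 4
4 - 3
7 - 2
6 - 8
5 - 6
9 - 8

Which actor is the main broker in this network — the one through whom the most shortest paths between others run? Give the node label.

Unnormalized betweenness of each node: 1:16, 2:0, 3:0, 4:15, 5:0, 6:8, 7:0, 8:5/2, 9:1/2.
1 has the largest value, 16, making it the main broker — the node through which the most shortest paths run.

1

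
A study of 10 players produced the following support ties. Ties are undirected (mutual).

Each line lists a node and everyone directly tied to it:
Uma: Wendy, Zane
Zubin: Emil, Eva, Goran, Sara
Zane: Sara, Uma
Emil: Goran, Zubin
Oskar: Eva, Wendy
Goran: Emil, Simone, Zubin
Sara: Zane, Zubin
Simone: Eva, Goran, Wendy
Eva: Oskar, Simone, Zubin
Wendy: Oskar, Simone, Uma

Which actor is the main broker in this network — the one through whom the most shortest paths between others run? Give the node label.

Unnormalized betweenness of each node: Emil:0, Eva:35/6, Goran:23/6, Oskar:4/3, Sara:11/2, Simone:19/3, Uma:4, Wendy:22/3, Zane:7/2, Zubin:34/3.
Zubin has the largest value, 34/3, making it the main broker — the node through which the most shortest paths run.

Zubin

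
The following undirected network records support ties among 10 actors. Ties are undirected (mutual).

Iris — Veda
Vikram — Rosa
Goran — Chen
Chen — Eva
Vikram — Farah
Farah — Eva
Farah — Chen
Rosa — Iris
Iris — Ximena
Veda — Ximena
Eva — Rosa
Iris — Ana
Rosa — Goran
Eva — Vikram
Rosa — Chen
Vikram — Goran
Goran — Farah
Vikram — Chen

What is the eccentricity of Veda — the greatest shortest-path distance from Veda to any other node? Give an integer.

Distances from Veda: Ana:2, Chen:3, Eva:3, Farah:4, Goran:3, Iris:1, Rosa:2, Vikram:3, Ximena:1.
The largest is 4 (to Farah), so the eccentricity of Veda is 4.

4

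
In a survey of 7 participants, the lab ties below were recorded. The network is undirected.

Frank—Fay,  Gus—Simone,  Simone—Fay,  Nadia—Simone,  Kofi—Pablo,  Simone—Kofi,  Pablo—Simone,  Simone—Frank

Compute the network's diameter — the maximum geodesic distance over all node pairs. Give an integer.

Eccentricity of each node (its greatest distance to any other): Fay:2, Frank:2, Gus:2, Kofi:2, Nadia:2, Pablo:2, Simone:1.
The maximum eccentricity is 2, realized for instance by the pair Kofi–Fay via Kofi – Simone – Fay. So the diameter is 2.

2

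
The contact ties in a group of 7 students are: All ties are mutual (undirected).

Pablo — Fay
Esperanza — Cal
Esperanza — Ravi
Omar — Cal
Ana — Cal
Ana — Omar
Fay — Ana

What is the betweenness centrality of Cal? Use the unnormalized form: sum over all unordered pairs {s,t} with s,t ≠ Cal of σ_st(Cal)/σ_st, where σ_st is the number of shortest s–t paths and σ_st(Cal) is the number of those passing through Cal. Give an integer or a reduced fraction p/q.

8

Pairs whose geodesics pass through Cal — Omar–Ravi: 1; Omar–Esperanza: 1; Ravi–Ana: 1; Ravi–Fay: 1; Ravi–Pablo: 1; Ana–Esperanza: 1; Esperanza–Fay: 1; Esperanza–Pablo: 1.
All other pairs contribute 0.
Summing the contributions gives betweenness(Cal) = 8.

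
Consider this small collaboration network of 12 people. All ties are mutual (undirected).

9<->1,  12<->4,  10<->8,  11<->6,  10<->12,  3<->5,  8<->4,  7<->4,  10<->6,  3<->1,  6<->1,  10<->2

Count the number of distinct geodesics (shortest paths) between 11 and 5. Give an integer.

The shortest distance is 4, and the only length-4 path is 11–6–1–3–5. So there is exactly 1 shortest path.

1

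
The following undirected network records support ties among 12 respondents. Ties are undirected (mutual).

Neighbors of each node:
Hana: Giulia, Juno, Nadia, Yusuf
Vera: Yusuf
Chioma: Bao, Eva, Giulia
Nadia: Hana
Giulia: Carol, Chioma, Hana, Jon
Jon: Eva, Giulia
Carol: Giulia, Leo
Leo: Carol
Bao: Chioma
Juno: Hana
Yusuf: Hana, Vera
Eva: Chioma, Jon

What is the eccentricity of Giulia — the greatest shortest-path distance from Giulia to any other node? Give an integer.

3

Distances from Giulia: Bao:2, Carol:1, Chioma:1, Eva:2, Hana:1, Jon:1, Juno:2, Leo:2, Nadia:2, Vera:3, Yusuf:2.
The largest is 3 (to Vera), so the eccentricity of Giulia is 3.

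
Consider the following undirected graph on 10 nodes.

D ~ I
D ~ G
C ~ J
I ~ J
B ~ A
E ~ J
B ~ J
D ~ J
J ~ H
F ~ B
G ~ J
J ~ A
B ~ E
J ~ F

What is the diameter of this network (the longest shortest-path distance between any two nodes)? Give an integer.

Eccentricity of each node (its greatest distance to any other): A:2, B:2, C:2, D:2, E:2, F:2, G:2, H:2, I:2, J:1.
The maximum eccentricity is 2, realized for instance by the pair B–H via B – J – H. So the diameter is 2.

2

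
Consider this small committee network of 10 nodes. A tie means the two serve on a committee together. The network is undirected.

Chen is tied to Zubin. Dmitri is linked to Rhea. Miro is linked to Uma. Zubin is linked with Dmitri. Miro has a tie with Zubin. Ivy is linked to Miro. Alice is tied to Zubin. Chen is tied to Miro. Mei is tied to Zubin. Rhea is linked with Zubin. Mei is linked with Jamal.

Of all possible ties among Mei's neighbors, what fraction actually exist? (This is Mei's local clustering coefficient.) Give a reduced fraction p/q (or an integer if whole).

0

Mei's neighbors: Jamal and Zubin (k = 2).
Possible neighbor pairs: C(2,2) = 1. Edges among them: none → e = 0.
Clustering(Mei) = 0/1.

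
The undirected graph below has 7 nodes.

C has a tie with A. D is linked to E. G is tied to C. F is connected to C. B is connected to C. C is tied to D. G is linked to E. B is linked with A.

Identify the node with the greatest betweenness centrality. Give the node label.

Unnormalized betweenness of each node: A:0, B:0, C:23/2, D:2, E:1/2, F:0, G:2.
C has the largest value, 23/2, making it the main broker — the node through which the most shortest paths run.

C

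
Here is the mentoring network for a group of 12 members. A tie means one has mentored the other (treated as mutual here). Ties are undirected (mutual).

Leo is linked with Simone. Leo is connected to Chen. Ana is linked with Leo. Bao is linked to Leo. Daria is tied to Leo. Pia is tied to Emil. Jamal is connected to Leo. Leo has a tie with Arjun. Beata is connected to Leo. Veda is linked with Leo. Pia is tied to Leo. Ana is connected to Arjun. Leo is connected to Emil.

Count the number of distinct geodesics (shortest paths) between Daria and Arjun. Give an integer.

The shortest distance is 2, and the only length-2 path is Daria–Leo–Arjun. So there is exactly 1 shortest path.

1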